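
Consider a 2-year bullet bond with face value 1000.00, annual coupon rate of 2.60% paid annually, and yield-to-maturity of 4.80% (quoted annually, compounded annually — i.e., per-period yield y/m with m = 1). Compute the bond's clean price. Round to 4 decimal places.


Answer: Price = 958.9767

Derivation:
Coupon per period c = face * coupon_rate / m = 26.000000
Periods per year m = 1; per-period yield y/m = 0.048000
Number of cashflows N = 2
Cashflows (t years, CF_t, discount factor 1/(1+y/m)^(m*t), PV):
  t = 1.0000: CF_t = 26.000000, DF = 0.954198, PV = 24.809160
  t = 2.0000: CF_t = 1026.000000, DF = 0.910495, PV = 934.167589
Price P = sum_t PV_t = 958.976750


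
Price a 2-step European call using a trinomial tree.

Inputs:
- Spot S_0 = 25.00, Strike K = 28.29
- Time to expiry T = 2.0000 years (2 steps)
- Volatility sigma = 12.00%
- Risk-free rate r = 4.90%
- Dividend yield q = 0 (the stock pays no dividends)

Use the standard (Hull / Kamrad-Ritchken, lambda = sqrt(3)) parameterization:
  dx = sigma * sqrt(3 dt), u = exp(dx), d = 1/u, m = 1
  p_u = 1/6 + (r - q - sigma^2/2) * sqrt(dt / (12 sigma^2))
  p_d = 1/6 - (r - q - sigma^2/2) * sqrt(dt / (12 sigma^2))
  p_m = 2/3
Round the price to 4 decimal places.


dt = T/N = 1.000000; dx = sigma*sqrt(3*dt) = 0.207846
u = exp(dx) = 1.231024; d = 1/u = 0.812332
p_u = 0.267222, p_m = 0.666667, p_d = 0.066111
Discount per step: exp(-r*dt) = 0.952181
Stock lattice S(k, j) with j the centered position index:
  k=0: S(0,+0) = 25.0000
  k=1: S(1,-1) = 20.3083; S(1,+0) = 25.0000; S(1,+1) = 30.7756
  k=2: S(2,-2) = 16.4971; S(2,-1) = 20.3083; S(2,+0) = 25.0000; S(2,+1) = 30.7756; S(2,+2) = 37.8855
Terminal payoffs V(N, j) = max(S_T - K, 0):
  V(2,-2) = 0.000000; V(2,-1) = 0.000000; V(2,+0) = 0.000000; V(2,+1) = 2.485592; V(2,+2) = 9.595484
Backward induction: V(k, j) = exp(-r*dt) * [p_u * V(k+1, j+1) + p_m * V(k+1, j) + p_d * V(k+1, j-1)]
  V(1,-1) = exp(-r*dt) * [p_u*0.000000 + p_m*0.000000 + p_d*0.000000] = 0.000000
  V(1,+0) = exp(-r*dt) * [p_u*2.485592 + p_m*0.000000 + p_d*0.000000] = 0.632443
  V(1,+1) = exp(-r*dt) * [p_u*9.595484 + p_m*2.485592 + p_d*0.000000] = 4.019332
  V(0,+0) = exp(-r*dt) * [p_u*4.019332 + p_m*0.632443 + p_d*0.000000] = 1.424160

Answer: Price = V(0,0) = 1.4242


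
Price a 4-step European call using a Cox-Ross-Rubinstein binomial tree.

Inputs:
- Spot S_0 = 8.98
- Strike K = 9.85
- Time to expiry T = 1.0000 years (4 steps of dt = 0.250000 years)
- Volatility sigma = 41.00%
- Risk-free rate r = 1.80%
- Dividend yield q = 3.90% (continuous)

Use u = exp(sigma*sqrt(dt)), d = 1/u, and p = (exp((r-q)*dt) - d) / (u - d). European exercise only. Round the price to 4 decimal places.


dt = T/N = 0.250000
u = exp(sigma*sqrt(dt)) = 1.227525; d = 1/u = 0.814647
p = (exp((r-q)*dt) - d) / (u - d) = 0.436246
Discount per step: exp(-r*dt) = 0.995510
Stock lattice S(k, i) with i counting down-moves:
  k=0: S(0,0) = 8.9800
  k=1: S(1,0) = 11.0232; S(1,1) = 7.3155
  k=2: S(2,0) = 13.5312; S(2,1) = 8.9800; S(2,2) = 5.9596
  k=3: S(3,0) = 16.6099; S(3,1) = 11.0232; S(3,2) = 7.3155; S(3,3) = 4.8550
  k=4: S(4,0) = 20.3891; S(4,1) = 13.5312; S(4,2) = 8.9800; S(4,3) = 5.9596; S(4,4) = 3.9551
Terminal payoffs V(N, i) = max(S_T - K, 0):
  V(4,0) = 10.539089; V(4,1) = 3.681224; V(4,2) = 0.000000; V(4,3) = 0.000000; V(4,4) = 0.000000
Backward induction: V(k, i) = exp(-r*dt) * [p * V(k+1, i) + (1-p) * V(k+1, i+1)].
  V(3,0) = exp(-r*dt) * [p*10.539089 + (1-p)*3.681224] = 6.642982
  V(3,1) = exp(-r*dt) * [p*3.681224 + (1-p)*0.000000] = 1.598710
  V(3,2) = exp(-r*dt) * [p*0.000000 + (1-p)*0.000000] = 0.000000
  V(3,3) = exp(-r*dt) * [p*0.000000 + (1-p)*0.000000] = 0.000000
  V(2,0) = exp(-r*dt) * [p*6.642982 + (1-p)*1.598710] = 3.782197
  V(2,1) = exp(-r*dt) * [p*1.598710 + (1-p)*0.000000] = 0.694300
  V(2,2) = exp(-r*dt) * [p*0.000000 + (1-p)*0.000000] = 0.000000
  V(1,0) = exp(-r*dt) * [p*3.782197 + (1-p)*0.694300] = 2.032219
  V(1,1) = exp(-r*dt) * [p*0.694300 + (1-p)*0.000000] = 0.301526
  V(0,0) = exp(-r*dt) * [p*2.032219 + (1-p)*0.301526] = 1.051791

Answer: Price = V(0,0) = 1.0518


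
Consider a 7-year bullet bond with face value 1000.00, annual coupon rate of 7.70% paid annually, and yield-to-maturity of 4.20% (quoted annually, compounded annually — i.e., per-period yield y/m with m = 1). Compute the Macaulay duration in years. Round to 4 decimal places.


Coupon per period c = face * coupon_rate / m = 77.000000
Periods per year m = 1; per-period yield y/m = 0.042000
Number of cashflows N = 7
Cashflows (t years, CF_t, discount factor 1/(1+y/m)^(m*t), PV):
  t = 1.0000: CF_t = 77.000000, DF = 0.959693, PV = 73.896353
  t = 2.0000: CF_t = 77.000000, DF = 0.921010, PV = 70.917805
  t = 3.0000: CF_t = 77.000000, DF = 0.883887, PV = 68.059314
  t = 4.0000: CF_t = 77.000000, DF = 0.848260, PV = 65.316040
  t = 5.0000: CF_t = 77.000000, DF = 0.814069, PV = 62.683340
  t = 6.0000: CF_t = 77.000000, DF = 0.781257, PV = 60.156756
  t = 7.0000: CF_t = 1077.000000, DF = 0.749766, PV = 807.498400
Price P = sum_t PV_t = 1208.528010
Macaulay numerator sum_t t * PV_t:
  t * PV_t at t = 1.0000: 73.896353
  t * PV_t at t = 2.0000: 141.835611
  t * PV_t at t = 3.0000: 204.177942
  t * PV_t at t = 4.0000: 261.264162
  t * PV_t at t = 5.0000: 313.416701
  t * PV_t at t = 6.0000: 360.940538
  t * PV_t at t = 7.0000: 5652.488801
Macaulay duration D = (sum_t t * PV_t) / P = 7008.020108 / 1208.528010 = 5.798807

Answer: Macaulay duration = 5.7988 years


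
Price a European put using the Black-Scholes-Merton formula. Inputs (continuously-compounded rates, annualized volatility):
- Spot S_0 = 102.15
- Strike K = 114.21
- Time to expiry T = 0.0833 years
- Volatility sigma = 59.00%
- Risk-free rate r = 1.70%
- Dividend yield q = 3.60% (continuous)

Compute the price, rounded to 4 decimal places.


d1 = (ln(S/K) + (r - q + 0.5*sigma^2) * T) / (sigma * sqrt(T)) = -0.57950671
d2 = d1 - sigma * sqrt(T) = -0.74979097
exp(-rT) = 0.99858490; exp(-qT) = 0.99700569
P = K * exp(-rT) * N(-d2) - S_0 * exp(-qT) * N(-d1)
N(-d1) = 0.71887634; N(-d2) = 0.77330970
P = 114.2100 * 0.99858490 * 0.77330970 - 102.1500 * 0.99700569 * 0.71887634 = 14.9814

Answer: Price = 14.9814


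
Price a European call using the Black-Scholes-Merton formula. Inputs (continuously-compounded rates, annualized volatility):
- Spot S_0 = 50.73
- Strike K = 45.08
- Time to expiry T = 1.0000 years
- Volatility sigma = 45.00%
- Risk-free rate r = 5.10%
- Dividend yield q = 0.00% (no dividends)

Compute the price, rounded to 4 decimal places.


Answer: Price = 12.8439

Derivation:
d1 = (ln(S/K) + (r - q + 0.5*sigma^2) * T) / (sigma * sqrt(T)) = 0.60073058
d2 = d1 - sigma * sqrt(T) = 0.15073058
exp(-rT) = 0.95027867; exp(-qT) = 1.00000000
C = S_0 * exp(-qT) * N(d1) - K * exp(-rT) * N(d2)
N(d1) = 0.72599028; N(d2) = 0.55990588
C = 50.7300 * 1.00000000 * 0.72599028 - 45.0800 * 0.95027867 * 0.55990588 = 12.8439


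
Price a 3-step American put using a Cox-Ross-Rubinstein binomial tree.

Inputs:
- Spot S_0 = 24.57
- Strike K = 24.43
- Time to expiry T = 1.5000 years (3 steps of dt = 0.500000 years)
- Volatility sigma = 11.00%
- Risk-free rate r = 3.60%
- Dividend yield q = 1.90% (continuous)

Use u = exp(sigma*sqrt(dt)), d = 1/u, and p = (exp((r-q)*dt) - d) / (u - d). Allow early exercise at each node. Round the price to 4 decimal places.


dt = T/N = 0.500000
u = exp(sigma*sqrt(dt)) = 1.080887; d = 1/u = 0.925166
p = (exp((r-q)*dt) - d) / (u - d) = 0.535382
Discount per step: exp(-r*dt) = 0.982161
Stock lattice S(k, i) with i counting down-moves:
  k=0: S(0,0) = 24.5700
  k=1: S(1,0) = 26.5574; S(1,1) = 22.7313
  k=2: S(2,0) = 28.7055; S(2,1) = 24.5700; S(2,2) = 21.0303
  k=3: S(3,0) = 31.0274; S(3,1) = 26.5574; S(3,2) = 22.7313; S(3,3) = 19.4565
Terminal payoffs V(N, i) = max(K - S_T, 0):
  V(3,0) = 0.000000; V(3,1) = 0.000000; V(3,2) = 1.698663; V(3,3) = 4.973505
Backward induction: V(k, i) = exp(-r*dt) * [p * V(k+1, i) + (1-p) * V(k+1, i+1)]; then take max(V_cont, immediate exercise) for American.
  V(2,0) = exp(-r*dt) * [p*0.000000 + (1-p)*0.000000] = 0.000000; exercise = 0.000000; V(2,0) = max -> 0.000000
  V(2,1) = exp(-r*dt) * [p*0.000000 + (1-p)*1.698663] = 0.775151; exercise = 0.000000; V(2,1) = max -> 0.775151
  V(2,2) = exp(-r*dt) * [p*1.698663 + (1-p)*4.973505] = 3.162768; exercise = 3.399733; V(2,2) = max -> 3.399733
  V(1,0) = exp(-r*dt) * [p*0.000000 + (1-p)*0.775151] = 0.353724; exercise = 0.000000; V(1,0) = max -> 0.353724
  V(1,1) = exp(-r*dt) * [p*0.775151 + (1-p)*3.399733] = 1.958997; exercise = 1.698663; V(1,1) = max -> 1.958997
  V(0,0) = exp(-r*dt) * [p*0.353724 + (1-p)*1.958997] = 1.079948; exercise = 0.000000; V(0,0) = max -> 1.079948

Answer: Price = V(0,0) = 1.0799


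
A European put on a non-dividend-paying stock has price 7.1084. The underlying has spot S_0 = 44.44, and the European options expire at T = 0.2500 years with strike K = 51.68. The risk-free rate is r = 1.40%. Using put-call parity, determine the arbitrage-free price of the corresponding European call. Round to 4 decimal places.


Put-call parity: C - P = S_0 * exp(-qT) - K * exp(-rT).
S_0 * exp(-qT) = 44.4400 * 1.00000000 = 44.44000000
K * exp(-rT) = 51.6800 * 0.99650612 = 51.49943617
C = P + S*exp(-qT) - K*exp(-rT)
C = 7.1084 + 44.44000000 - 51.49943617 = 0.0490

Answer: Call price = 0.0490


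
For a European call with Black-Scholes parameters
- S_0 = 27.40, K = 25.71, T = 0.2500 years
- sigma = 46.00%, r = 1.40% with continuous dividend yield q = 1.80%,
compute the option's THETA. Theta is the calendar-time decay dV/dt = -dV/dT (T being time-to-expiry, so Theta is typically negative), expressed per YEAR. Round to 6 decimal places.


Answer: Theta = -4.525980

Derivation:
d1 = 0.3874477918; d2 = 0.1574477918
phi(d1) = 0.3700946746; exp(-qT) = 0.9955101098; exp(-rT) = 0.9965061179
Theta = -S*exp(-qT)*phi(d1)*sigma/(2*sqrt(T)) - r*K*exp(-rT)*N(d2) + q*S*exp(-qT)*N(d1)
N(d1) = 0.6507876358; N(d2) = 0.5625540247; sqrt(T) = 0.5000000000
Term 1 = -27.4000 * 0.9955101098 * 0.3700946746 * 0.4600 / (2 * 0.5000000000) = -4.6437294078
Term 2 = -0.0140 * 25.7100 * 0.9965061179 * 0.5625540247 = -0.2017782345
Term 3 = 0.0180 * 27.4000 * 0.9955101098 * 0.6507876358 = 0.3195273488
Theta = -4.6437294078 + (-0.2017782345) + (0.3195273488) = -4.525980


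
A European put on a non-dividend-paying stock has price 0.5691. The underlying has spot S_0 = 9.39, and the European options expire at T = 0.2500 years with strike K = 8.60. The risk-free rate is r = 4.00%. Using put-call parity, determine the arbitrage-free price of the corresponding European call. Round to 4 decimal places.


Put-call parity: C - P = S_0 * exp(-qT) - K * exp(-rT).
S_0 * exp(-qT) = 9.3900 * 1.00000000 = 9.39000000
K * exp(-rT) = 8.6000 * 0.99004983 = 8.51442857
C = P + S*exp(-qT) - K*exp(-rT)
C = 0.5691 + 9.39000000 - 8.51442857 = 1.4447

Answer: Call price = 1.4447


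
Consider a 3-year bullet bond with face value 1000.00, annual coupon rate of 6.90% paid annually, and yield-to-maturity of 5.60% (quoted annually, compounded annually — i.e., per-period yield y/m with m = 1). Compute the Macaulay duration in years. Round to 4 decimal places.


Coupon per period c = face * coupon_rate / m = 69.000000
Periods per year m = 1; per-period yield y/m = 0.056000
Number of cashflows N = 3
Cashflows (t years, CF_t, discount factor 1/(1+y/m)^(m*t), PV):
  t = 1.0000: CF_t = 69.000000, DF = 0.946970, PV = 65.340909
  t = 2.0000: CF_t = 69.000000, DF = 0.896752, PV = 61.875861
  t = 3.0000: CF_t = 1069.000000, DF = 0.849197, PV = 907.791163
Price P = sum_t PV_t = 1035.007933
Macaulay numerator sum_t t * PV_t:
  t * PV_t at t = 1.0000: 65.340909
  t * PV_t at t = 2.0000: 123.751722
  t * PV_t at t = 3.0000: 2723.373488
Macaulay duration D = (sum_t t * PV_t) / P = 2912.466119 / 1035.007933 = 2.813955

Answer: Macaulay duration = 2.8140 years


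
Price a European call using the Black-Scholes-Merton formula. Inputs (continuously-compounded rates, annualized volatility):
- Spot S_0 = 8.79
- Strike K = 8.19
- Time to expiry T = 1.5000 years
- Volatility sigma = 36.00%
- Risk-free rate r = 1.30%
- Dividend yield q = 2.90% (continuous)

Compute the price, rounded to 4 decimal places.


Answer: Price = 1.6348

Derivation:
d1 = (ln(S/K) + (r - q + 0.5*sigma^2) * T) / (sigma * sqrt(T)) = 0.32637367
d2 = d1 - sigma * sqrt(T) = -0.11453448
exp(-rT) = 0.98068890; exp(-qT) = 0.95743255
C = S_0 * exp(-qT) * N(d1) - K * exp(-rT) * N(d2)
N(d1) = 0.62792917; N(d2) = 0.45440706
C = 8.7900 * 0.95743255 * 0.62792917 - 8.1900 * 0.98068890 * 0.45440706 = 1.6348


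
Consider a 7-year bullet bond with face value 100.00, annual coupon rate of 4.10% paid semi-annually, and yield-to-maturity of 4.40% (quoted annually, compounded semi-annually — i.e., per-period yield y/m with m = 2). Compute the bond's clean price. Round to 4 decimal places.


Coupon per period c = face * coupon_rate / m = 2.050000
Periods per year m = 2; per-period yield y/m = 0.022000
Number of cashflows N = 14
Cashflows (t years, CF_t, discount factor 1/(1+y/m)^(m*t), PV):
  t = 0.5000: CF_t = 2.050000, DF = 0.978474, PV = 2.005871
  t = 1.0000: CF_t = 2.050000, DF = 0.957411, PV = 1.962692
  t = 1.5000: CF_t = 2.050000, DF = 0.936801, PV = 1.920442
  t = 2.0000: CF_t = 2.050000, DF = 0.916635, PV = 1.879102
  t = 2.5000: CF_t = 2.050000, DF = 0.896903, PV = 1.838651
  t = 3.0000: CF_t = 2.050000, DF = 0.877596, PV = 1.799072
  t = 3.5000: CF_t = 2.050000, DF = 0.858704, PV = 1.760344
  t = 4.0000: CF_t = 2.050000, DF = 0.840220, PV = 1.722450
  t = 4.5000: CF_t = 2.050000, DF = 0.822133, PV = 1.685372
  t = 5.0000: CF_t = 2.050000, DF = 0.804435, PV = 1.649092
  t = 5.5000: CF_t = 2.050000, DF = 0.787119, PV = 1.613593
  t = 6.0000: CF_t = 2.050000, DF = 0.770175, PV = 1.578858
  t = 6.5000: CF_t = 2.050000, DF = 0.753596, PV = 1.544871
  t = 7.0000: CF_t = 102.050000, DF = 0.737373, PV = 75.248954
Price P = sum_t PV_t = 98.209364

Answer: Price = 98.2094


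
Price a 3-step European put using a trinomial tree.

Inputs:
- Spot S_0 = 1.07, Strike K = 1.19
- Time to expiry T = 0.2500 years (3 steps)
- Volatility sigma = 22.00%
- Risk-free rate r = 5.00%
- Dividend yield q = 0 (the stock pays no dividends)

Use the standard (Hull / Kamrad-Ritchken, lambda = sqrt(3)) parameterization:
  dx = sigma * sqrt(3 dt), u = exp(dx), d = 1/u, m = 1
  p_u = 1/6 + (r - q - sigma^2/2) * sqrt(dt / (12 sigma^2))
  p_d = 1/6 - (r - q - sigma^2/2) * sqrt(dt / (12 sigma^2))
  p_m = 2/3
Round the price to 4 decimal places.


dt = T/N = 0.083333; dx = sigma*sqrt(3*dt) = 0.110000
u = exp(dx) = 1.116278; d = 1/u = 0.895834
p_u = 0.176439, p_m = 0.666667, p_d = 0.156894
Discount per step: exp(-r*dt) = 0.995842
Stock lattice S(k, j) with j the centered position index:
  k=0: S(0,+0) = 1.0700
  k=1: S(1,-1) = 0.9585; S(1,+0) = 1.0700; S(1,+1) = 1.1944
  k=2: S(2,-2) = 0.8587; S(2,-1) = 0.9585; S(2,+0) = 1.0700; S(2,+1) = 1.1944; S(2,+2) = 1.3333
  k=3: S(3,-3) = 0.7692; S(3,-2) = 0.8587; S(3,-1) = 0.9585; S(3,+0) = 1.0700; S(3,+1) = 1.1944; S(3,+2) = 1.3333; S(3,+3) = 1.4883
Terminal payoffs V(N, j) = max(K - S_T, 0):
  V(3,-3) = 0.420752; V(3,-2) = 0.331305; V(3,-1) = 0.231457; V(3,+0) = 0.120000; V(3,+1) = 0.000000; V(3,+2) = 0.000000; V(3,+3) = 0.000000
Backward induction: V(k, j) = exp(-r*dt) * [p_u * V(k+1, j+1) + p_m * V(k+1, j) + p_d * V(k+1, j-1)]
  V(2,-2) = exp(-r*dt) * [p_u*0.231457 + p_m*0.331305 + p_d*0.420752] = 0.326359
  V(2,-1) = exp(-r*dt) * [p_u*0.120000 + p_m*0.231457 + p_d*0.331305] = 0.226512
  V(2,+0) = exp(-r*dt) * [p_u*0.000000 + p_m*0.120000 + p_d*0.231457] = 0.115831
  V(2,+1) = exp(-r*dt) * [p_u*0.000000 + p_m*0.000000 + p_d*0.120000] = 0.018749
  V(2,+2) = exp(-r*dt) * [p_u*0.000000 + p_m*0.000000 + p_d*0.000000] = 0.000000
  V(1,-1) = exp(-r*dt) * [p_u*0.115831 + p_m*0.226512 + p_d*0.326359] = 0.221723
  V(1,+0) = exp(-r*dt) * [p_u*0.018749 + p_m*0.115831 + p_d*0.226512] = 0.115584
  V(1,+1) = exp(-r*dt) * [p_u*0.000000 + p_m*0.018749 + p_d*0.115831] = 0.030545
  V(0,+0) = exp(-r*dt) * [p_u*0.030545 + p_m*0.115584 + p_d*0.221723] = 0.116745

Answer: Price = V(0,0) = 0.1167


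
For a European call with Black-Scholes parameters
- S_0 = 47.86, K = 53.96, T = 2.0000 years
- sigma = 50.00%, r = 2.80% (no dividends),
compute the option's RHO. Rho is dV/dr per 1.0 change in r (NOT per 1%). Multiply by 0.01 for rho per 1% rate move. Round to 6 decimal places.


Answer: Rho = 33.522768

Derivation:
d1 = 0.2630961208; d2 = -0.4440106604
phi(d1) = 0.3853711752; exp(-qT) = 1.0000000000; exp(-rT) = 0.9455391359
N(d2) = 0.3285174383
Rho = K*T*exp(-rT)*N(d2) = 53.9600 * 2.0000 * 0.9455391359 * 0.3285174383 = 33.522768


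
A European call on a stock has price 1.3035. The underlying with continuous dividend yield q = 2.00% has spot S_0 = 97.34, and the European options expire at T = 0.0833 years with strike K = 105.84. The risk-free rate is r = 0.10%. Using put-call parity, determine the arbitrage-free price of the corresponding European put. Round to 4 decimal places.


Answer: Put price = 9.9567

Derivation:
Put-call parity: C - P = S_0 * exp(-qT) - K * exp(-rT).
S_0 * exp(-qT) = 97.3400 * 0.99833539 = 97.17796657
K * exp(-rT) = 105.8400 * 0.99991670 = 105.83118390
P = C - S*exp(-qT) + K*exp(-rT)
P = 1.3035 - 97.17796657 + 105.83118390 = 9.9567


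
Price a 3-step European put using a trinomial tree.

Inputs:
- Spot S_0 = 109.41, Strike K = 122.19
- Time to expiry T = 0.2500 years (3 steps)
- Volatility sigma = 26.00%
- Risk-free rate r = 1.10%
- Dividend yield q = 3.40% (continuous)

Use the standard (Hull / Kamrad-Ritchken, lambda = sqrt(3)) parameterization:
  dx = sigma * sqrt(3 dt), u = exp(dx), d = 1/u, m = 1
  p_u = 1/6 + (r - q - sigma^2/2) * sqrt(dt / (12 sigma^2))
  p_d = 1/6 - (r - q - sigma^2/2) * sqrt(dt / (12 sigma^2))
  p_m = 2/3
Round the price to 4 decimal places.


Answer: Price = V(0,0) = 14.8740

Derivation:
dt = T/N = 0.083333; dx = sigma*sqrt(3*dt) = 0.130000
u = exp(dx) = 1.138828; d = 1/u = 0.878095
p_u = 0.148462, p_m = 0.666667, p_d = 0.184872
Discount per step: exp(-r*dt) = 0.999084
Stock lattice S(k, j) with j the centered position index:
  k=0: S(0,+0) = 109.4100
  k=1: S(1,-1) = 96.0724; S(1,+0) = 109.4100; S(1,+1) = 124.5992
  k=2: S(2,-2) = 84.3608; S(2,-1) = 96.0724; S(2,+0) = 109.4100; S(2,+1) = 124.5992; S(2,+2) = 141.8971
  k=3: S(3,-3) = 74.0768; S(3,-2) = 84.3608; S(3,-1) = 96.0724; S(3,+0) = 109.4100; S(3,+1) = 124.5992; S(3,+2) = 141.8971; S(3,+3) = 161.5965
Terminal payoffs V(N, j) = max(K - S_T, 0):
  V(3,-3) = 48.113207; V(3,-2) = 37.829246; V(3,-1) = 26.117579; V(3,+0) = 12.780000; V(3,+1) = 0.000000; V(3,+2) = 0.000000; V(3,+3) = 0.000000
Backward induction: V(k, j) = exp(-r*dt) * [p_u * V(k+1, j+1) + p_m * V(k+1, j) + p_d * V(k+1, j-1)]
  V(2,-2) = exp(-r*dt) * [p_u*26.117579 + p_m*37.829246 + p_d*48.113207] = 37.956918
  V(2,-1) = exp(-r*dt) * [p_u*12.780000 + p_m*26.117579 + p_d*37.829246] = 26.278519
  V(2,+0) = exp(-r*dt) * [p_u*0.000000 + p_m*12.780000 + p_d*26.117579] = 13.336173
  V(2,+1) = exp(-r*dt) * [p_u*0.000000 + p_m*0.000000 + p_d*12.780000] = 2.360497
  V(2,+2) = exp(-r*dt) * [p_u*0.000000 + p_m*0.000000 + p_d*0.000000] = 0.000000
  V(1,-1) = exp(-r*dt) * [p_u*13.336173 + p_m*26.278519 + p_d*37.956918] = 26.491790
  V(1,+0) = exp(-r*dt) * [p_u*2.360497 + p_m*13.336173 + p_d*26.278519] = 14.086464
  V(1,+1) = exp(-r*dt) * [p_u*0.000000 + p_m*2.360497 + p_d*13.336173] = 4.035446
  V(0,+0) = exp(-r*dt) * [p_u*4.035446 + p_m*14.086464 + p_d*26.491790] = 14.874028


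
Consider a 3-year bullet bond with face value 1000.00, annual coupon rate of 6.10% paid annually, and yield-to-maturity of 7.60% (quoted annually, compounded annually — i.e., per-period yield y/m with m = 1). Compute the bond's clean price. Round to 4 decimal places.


Answer: Price = 961.0628

Derivation:
Coupon per period c = face * coupon_rate / m = 61.000000
Periods per year m = 1; per-period yield y/m = 0.076000
Number of cashflows N = 3
Cashflows (t years, CF_t, discount factor 1/(1+y/m)^(m*t), PV):
  t = 1.0000: CF_t = 61.000000, DF = 0.929368, PV = 56.691450
  t = 2.0000: CF_t = 61.000000, DF = 0.863725, PV = 52.687221
  t = 3.0000: CF_t = 1061.000000, DF = 0.802718, PV = 851.684160
Price P = sum_t PV_t = 961.062830


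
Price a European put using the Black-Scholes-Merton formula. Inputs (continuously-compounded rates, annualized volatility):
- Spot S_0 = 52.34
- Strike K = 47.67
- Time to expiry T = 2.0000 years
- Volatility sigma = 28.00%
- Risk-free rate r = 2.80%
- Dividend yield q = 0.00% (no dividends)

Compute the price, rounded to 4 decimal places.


Answer: Price = 4.5412

Derivation:
d1 = (ln(S/K) + (r - q + 0.5*sigma^2) * T) / (sigma * sqrt(T)) = 0.57542993
d2 = d1 - sigma * sqrt(T) = 0.17945013
exp(-rT) = 0.94553914; exp(-qT) = 1.00000000
P = K * exp(-rT) * N(-d2) - S_0 * exp(-qT) * N(-d1)
N(-d1) = 0.28250028; N(-d2) = 0.42879213
P = 47.6700 * 0.94553914 * 0.42879213 - 52.3400 * 1.00000000 * 0.28250028 = 4.5412


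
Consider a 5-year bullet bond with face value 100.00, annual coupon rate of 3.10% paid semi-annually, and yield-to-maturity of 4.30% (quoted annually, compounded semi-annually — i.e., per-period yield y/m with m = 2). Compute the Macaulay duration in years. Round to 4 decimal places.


Coupon per period c = face * coupon_rate / m = 1.550000
Periods per year m = 2; per-period yield y/m = 0.021500
Number of cashflows N = 10
Cashflows (t years, CF_t, discount factor 1/(1+y/m)^(m*t), PV):
  t = 0.5000: CF_t = 1.550000, DF = 0.978953, PV = 1.517376
  t = 1.0000: CF_t = 1.550000, DF = 0.958348, PV = 1.485439
  t = 1.5000: CF_t = 1.550000, DF = 0.938177, PV = 1.454175
  t = 2.0000: CF_t = 1.550000, DF = 0.918431, PV = 1.423568
  t = 2.5000: CF_t = 1.550000, DF = 0.899100, PV = 1.393605
  t = 3.0000: CF_t = 1.550000, DF = 0.880177, PV = 1.364274
  t = 3.5000: CF_t = 1.550000, DF = 0.861651, PV = 1.335559
  t = 4.0000: CF_t = 1.550000, DF = 0.843515, PV = 1.307449
  t = 4.5000: CF_t = 1.550000, DF = 0.825762, PV = 1.279930
  t = 5.0000: CF_t = 101.550000, DF = 0.808381, PV = 82.091127
Price P = sum_t PV_t = 94.652503
Macaulay numerator sum_t t * PV_t:
  t * PV_t at t = 0.5000: 0.758688
  t * PV_t at t = 1.0000: 1.485439
  t * PV_t at t = 1.5000: 2.181262
  t * PV_t at t = 2.0000: 2.847136
  t * PV_t at t = 2.5000: 3.484014
  t * PV_t at t = 3.0000: 4.092821
  t * PV_t at t = 3.5000: 4.674457
  t * PV_t at t = 4.0000: 5.229796
  t * PV_t at t = 4.5000: 5.759687
  t * PV_t at t = 5.0000: 410.455635
Macaulay duration D = (sum_t t * PV_t) / P = 440.968935 / 94.652503 = 4.658820

Answer: Macaulay duration = 4.6588 years


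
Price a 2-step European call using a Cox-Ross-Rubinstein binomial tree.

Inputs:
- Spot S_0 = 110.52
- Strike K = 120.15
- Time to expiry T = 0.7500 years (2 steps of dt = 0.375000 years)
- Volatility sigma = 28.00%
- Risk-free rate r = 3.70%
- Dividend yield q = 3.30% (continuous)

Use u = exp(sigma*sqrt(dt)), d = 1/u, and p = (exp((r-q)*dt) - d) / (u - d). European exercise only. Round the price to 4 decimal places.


dt = T/N = 0.375000
u = exp(sigma*sqrt(dt)) = 1.187042; d = 1/u = 0.842430
p = (exp((r-q)*dt) - d) / (u - d) = 0.461595
Discount per step: exp(-r*dt) = 0.986221
Stock lattice S(k, i) with i counting down-moves:
  k=0: S(0,0) = 110.5200
  k=1: S(1,0) = 131.1919; S(1,1) = 93.1054
  k=2: S(2,0) = 155.7302; S(2,1) = 110.5200; S(2,2) = 78.4348
Terminal payoffs V(N, i) = max(S_T - K, 0):
  V(2,0) = 35.580206; V(2,1) = 0.000000; V(2,2) = 0.000000
Backward induction: V(k, i) = exp(-r*dt) * [p * V(k+1, i) + (1-p) * V(k+1, i+1)].
  V(1,0) = exp(-r*dt) * [p*35.580206 + (1-p)*0.000000] = 16.197328
  V(1,1) = exp(-r*dt) * [p*0.000000 + (1-p)*0.000000] = 0.000000
  V(0,0) = exp(-r*dt) * [p*16.197328 + (1-p)*0.000000] = 7.373578

Answer: Price = V(0,0) = 7.3736


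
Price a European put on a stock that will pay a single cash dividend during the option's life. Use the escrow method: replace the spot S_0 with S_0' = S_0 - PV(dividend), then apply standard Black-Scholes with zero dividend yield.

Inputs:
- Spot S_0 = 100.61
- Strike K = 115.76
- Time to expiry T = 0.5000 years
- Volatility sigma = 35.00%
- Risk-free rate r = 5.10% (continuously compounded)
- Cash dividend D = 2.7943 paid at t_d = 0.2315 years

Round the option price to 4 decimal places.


PV(D) = D * exp(-r * t_d) = 2.7943 * 0.98826292 = 2.76150309
S_0' = S_0 - PV(D) = 100.6100 - 2.76150309 = 97.84849691
d1 = (ln(S_0'/K) + (r + sigma^2/2)*T) / (sigma*sqrt(T)) = -0.45244227
d2 = d1 - sigma*sqrt(T) = -0.69992965
exp(-rT) = 0.97482238
N(-d1) = 0.67452480; N(-d2) = 0.75801438
P = K * exp(-rT) * N(-d2) - S_0' * N(-d1) = 115.7600 * 0.97482238 * 0.75801438 - 97.84849691 * 0.67452480 = 19.5372

Answer: Price = 19.5372


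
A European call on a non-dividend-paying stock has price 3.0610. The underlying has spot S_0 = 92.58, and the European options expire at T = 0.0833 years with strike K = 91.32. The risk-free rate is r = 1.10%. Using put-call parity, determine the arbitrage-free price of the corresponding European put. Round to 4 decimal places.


Answer: Put price = 1.7174

Derivation:
Put-call parity: C - P = S_0 * exp(-qT) - K * exp(-rT).
S_0 * exp(-qT) = 92.5800 * 1.00000000 = 92.58000000
K * exp(-rT) = 91.3200 * 0.99908412 = 91.23636181
P = C - S*exp(-qT) + K*exp(-rT)
P = 3.0610 - 92.58000000 + 91.23636181 = 1.7174


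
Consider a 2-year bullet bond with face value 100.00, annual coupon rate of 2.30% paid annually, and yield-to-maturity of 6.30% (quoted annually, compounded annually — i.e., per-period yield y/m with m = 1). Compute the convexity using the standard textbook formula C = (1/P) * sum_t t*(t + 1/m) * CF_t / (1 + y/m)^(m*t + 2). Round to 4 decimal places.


Answer: Convexity = 5.2273

Derivation:
Coupon per period c = face * coupon_rate / m = 2.300000
Periods per year m = 1; per-period yield y/m = 0.063000
Number of cashflows N = 2
Cashflows (t years, CF_t, discount factor 1/(1+y/m)^(m*t), PV):
  t = 1.0000: CF_t = 2.300000, DF = 0.940734, PV = 2.163688
  t = 2.0000: CF_t = 102.300000, DF = 0.884980, PV = 90.533457
Price P = sum_t PV_t = 92.697145
Convexity numerator sum_t t*(t + 1/m) * CF_t / (1+y/m)^(m*t + 2):
  t = 1.0000: term = 3.829641
  t = 2.0000: term = 480.721810
Convexity = (1/P) * sum = 484.551451 / 92.697145 = 5.227253


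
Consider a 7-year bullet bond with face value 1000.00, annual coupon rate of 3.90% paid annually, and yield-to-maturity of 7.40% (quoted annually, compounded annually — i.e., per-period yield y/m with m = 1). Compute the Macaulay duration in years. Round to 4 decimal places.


Coupon per period c = face * coupon_rate / m = 39.000000
Periods per year m = 1; per-period yield y/m = 0.074000
Number of cashflows N = 7
Cashflows (t years, CF_t, discount factor 1/(1+y/m)^(m*t), PV):
  t = 1.0000: CF_t = 39.000000, DF = 0.931099, PV = 36.312849
  t = 2.0000: CF_t = 39.000000, DF = 0.866945, PV = 33.810847
  t = 3.0000: CF_t = 39.000000, DF = 0.807211, PV = 31.481235
  t = 4.0000: CF_t = 39.000000, DF = 0.751593, PV = 29.312137
  t = 5.0000: CF_t = 39.000000, DF = 0.699808, PV = 27.292493
  t = 6.0000: CF_t = 39.000000, DF = 0.651590, PV = 25.412004
  t = 7.0000: CF_t = 1039.000000, DF = 0.606694, PV = 630.355546
Price P = sum_t PV_t = 813.977110
Macaulay numerator sum_t t * PV_t:
  t * PV_t at t = 1.0000: 36.312849
  t * PV_t at t = 2.0000: 67.621693
  t * PV_t at t = 3.0000: 94.443705
  t * PV_t at t = 4.0000: 117.248548
  t * PV_t at t = 5.0000: 136.462463
  t * PV_t at t = 6.0000: 152.472025
  t * PV_t at t = 7.0000: 4412.488820
Macaulay duration D = (sum_t t * PV_t) / P = 5017.050104 / 813.977110 = 6.163626

Answer: Macaulay duration = 6.1636 years


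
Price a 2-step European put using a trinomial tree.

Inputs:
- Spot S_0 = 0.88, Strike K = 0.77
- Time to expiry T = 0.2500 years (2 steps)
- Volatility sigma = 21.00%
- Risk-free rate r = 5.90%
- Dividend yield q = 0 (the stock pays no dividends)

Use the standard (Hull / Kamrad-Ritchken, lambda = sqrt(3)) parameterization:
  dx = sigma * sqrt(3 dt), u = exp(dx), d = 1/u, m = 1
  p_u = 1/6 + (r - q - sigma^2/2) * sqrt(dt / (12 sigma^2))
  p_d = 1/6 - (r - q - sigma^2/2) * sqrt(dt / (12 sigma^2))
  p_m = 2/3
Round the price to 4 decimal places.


dt = T/N = 0.125000; dx = sigma*sqrt(3*dt) = 0.128598
u = exp(dx) = 1.137233; d = 1/u = 0.879327
p_u = 0.184625, p_m = 0.666667, p_d = 0.148709
Discount per step: exp(-r*dt) = 0.992652
Stock lattice S(k, j) with j the centered position index:
  k=0: S(0,+0) = 0.8800
  k=1: S(1,-1) = 0.7738; S(1,+0) = 0.8800; S(1,+1) = 1.0008
  k=2: S(2,-2) = 0.6804; S(2,-1) = 0.7738; S(2,+0) = 0.8800; S(2,+1) = 1.0008; S(2,+2) = 1.1381
Terminal payoffs V(N, j) = max(K - S_T, 0):
  V(2,-2) = 0.089570; V(2,-1) = 0.000000; V(2,+0) = 0.000000; V(2,+1) = 0.000000; V(2,+2) = 0.000000
Backward induction: V(k, j) = exp(-r*dt) * [p_u * V(k+1, j+1) + p_m * V(k+1, j) + p_d * V(k+1, j-1)]
  V(1,-1) = exp(-r*dt) * [p_u*0.000000 + p_m*0.000000 + p_d*0.089570] = 0.013222
  V(1,+0) = exp(-r*dt) * [p_u*0.000000 + p_m*0.000000 + p_d*0.000000] = 0.000000
  V(1,+1) = exp(-r*dt) * [p_u*0.000000 + p_m*0.000000 + p_d*0.000000] = 0.000000
  V(0,+0) = exp(-r*dt) * [p_u*0.000000 + p_m*0.000000 + p_d*0.013222] = 0.001952

Answer: Price = V(0,0) = 0.0020


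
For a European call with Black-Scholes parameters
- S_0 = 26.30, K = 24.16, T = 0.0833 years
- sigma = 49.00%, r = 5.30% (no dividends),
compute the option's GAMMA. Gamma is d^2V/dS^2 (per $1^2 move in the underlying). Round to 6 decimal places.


d1 = 0.7020496385; d2 = 0.5606271155
phi(d1) = 0.3118055943; exp(-qT) = 1.0000000000; exp(-rT) = 0.9955948313
Gamma = exp(-qT) * phi(d1) / (S * sigma * sqrt(T)) = 1.0000000000 * 0.3118055943 / (26.3000 * 0.4900 * 0.2886173938) = 0.083832

Answer: Gamma = 0.083832


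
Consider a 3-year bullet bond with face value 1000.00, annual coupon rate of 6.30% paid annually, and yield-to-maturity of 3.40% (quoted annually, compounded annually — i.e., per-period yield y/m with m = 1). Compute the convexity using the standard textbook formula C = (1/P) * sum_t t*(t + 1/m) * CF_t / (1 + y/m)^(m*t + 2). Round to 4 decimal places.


Answer: Convexity = 10.3910

Derivation:
Coupon per period c = face * coupon_rate / m = 63.000000
Periods per year m = 1; per-period yield y/m = 0.034000
Number of cashflows N = 3
Cashflows (t years, CF_t, discount factor 1/(1+y/m)^(m*t), PV):
  t = 1.0000: CF_t = 63.000000, DF = 0.967118, PV = 60.928433
  t = 2.0000: CF_t = 63.000000, DF = 0.935317, PV = 58.924984
  t = 3.0000: CF_t = 1063.000000, DF = 0.904562, PV = 961.549504
Price P = sum_t PV_t = 1081.402921
Convexity numerator sum_t t*(t + 1/m) * CF_t / (1+y/m)^(m*t + 2):
  t = 1.0000: term = 113.974824
  t = 2.0000: term = 330.681306
  t = 3.0000: term = 10792.245519
Convexity = (1/P) * sum = 11236.901649 / 1081.402921 = 10.391041


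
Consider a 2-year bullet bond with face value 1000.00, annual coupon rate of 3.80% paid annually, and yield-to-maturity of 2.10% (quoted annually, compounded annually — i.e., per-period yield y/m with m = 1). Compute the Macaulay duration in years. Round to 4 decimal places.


Coupon per period c = face * coupon_rate / m = 38.000000
Periods per year m = 1; per-period yield y/m = 0.021000
Number of cashflows N = 2
Cashflows (t years, CF_t, discount factor 1/(1+y/m)^(m*t), PV):
  t = 1.0000: CF_t = 38.000000, DF = 0.979432, PV = 37.218413
  t = 2.0000: CF_t = 1038.000000, DF = 0.959287, PV = 995.739807
Price P = sum_t PV_t = 1032.958220
Macaulay numerator sum_t t * PV_t:
  t * PV_t at t = 1.0000: 37.218413
  t * PV_t at t = 2.0000: 1991.479614
Macaulay duration D = (sum_t t * PV_t) / P = 2028.698027 / 1032.958220 = 1.963969

Answer: Macaulay duration = 1.9640 years


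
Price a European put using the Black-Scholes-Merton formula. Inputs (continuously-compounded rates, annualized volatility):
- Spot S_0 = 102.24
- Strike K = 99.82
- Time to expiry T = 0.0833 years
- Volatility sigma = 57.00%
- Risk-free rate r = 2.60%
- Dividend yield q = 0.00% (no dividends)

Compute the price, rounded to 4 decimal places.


d1 = (ln(S/K) + (r - q + 0.5*sigma^2) * T) / (sigma * sqrt(T)) = 0.24103003
d2 = d1 - sigma * sqrt(T) = 0.07651811
exp(-rT) = 0.99783654; exp(-qT) = 1.00000000
P = K * exp(-rT) * N(-d2) - S_0 * exp(-qT) * N(-d1)
N(-d1) = 0.40476592; N(-d2) = 0.46950345
P = 99.8200 * 0.99783654 * 0.46950345 - 102.2400 * 1.00000000 * 0.40476592 = 5.3812

Answer: Price = 5.3812


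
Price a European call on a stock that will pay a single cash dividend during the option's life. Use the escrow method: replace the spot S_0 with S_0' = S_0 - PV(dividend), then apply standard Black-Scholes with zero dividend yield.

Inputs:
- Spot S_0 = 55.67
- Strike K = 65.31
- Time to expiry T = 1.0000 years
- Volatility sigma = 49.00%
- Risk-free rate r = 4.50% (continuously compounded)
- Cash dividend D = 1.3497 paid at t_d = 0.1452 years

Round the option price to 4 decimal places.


PV(D) = D * exp(-r * t_d) = 1.3497 * 0.99348730 = 1.34090981
S_0' = S_0 - PV(D) = 55.6700 - 1.34090981 = 54.32909019
d1 = (ln(S_0'/K) + (r + sigma^2/2)*T) / (sigma*sqrt(T)) = -0.03884765
d2 = d1 - sigma*sqrt(T) = -0.52884765
exp(-rT) = 0.95599748
N(d1) = 0.48450593; N(d2) = 0.29845557
C = S_0' * N(d1) - K * exp(-rT) * N(d2) = 54.32909019 * 0.48450593 - 65.3100 * 0.95599748 * 0.29845557 = 7.6883

Answer: Price = 7.6883


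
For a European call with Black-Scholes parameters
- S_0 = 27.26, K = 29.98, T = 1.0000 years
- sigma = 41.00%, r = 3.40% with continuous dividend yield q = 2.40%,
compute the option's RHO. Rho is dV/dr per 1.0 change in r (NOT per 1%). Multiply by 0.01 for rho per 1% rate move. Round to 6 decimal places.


d1 = -0.0025855278; d2 = -0.4125855278
phi(d1) = 0.3989409469; exp(-qT) = 0.9762857098; exp(-rT) = 0.9665715046
N(d2) = 0.3399551531
Rho = K*T*exp(-rT)*N(d2) = 29.9800 * 1.0000 * 0.9665715046 * 0.3399551531 = 9.851157

Answer: Rho = 9.851157


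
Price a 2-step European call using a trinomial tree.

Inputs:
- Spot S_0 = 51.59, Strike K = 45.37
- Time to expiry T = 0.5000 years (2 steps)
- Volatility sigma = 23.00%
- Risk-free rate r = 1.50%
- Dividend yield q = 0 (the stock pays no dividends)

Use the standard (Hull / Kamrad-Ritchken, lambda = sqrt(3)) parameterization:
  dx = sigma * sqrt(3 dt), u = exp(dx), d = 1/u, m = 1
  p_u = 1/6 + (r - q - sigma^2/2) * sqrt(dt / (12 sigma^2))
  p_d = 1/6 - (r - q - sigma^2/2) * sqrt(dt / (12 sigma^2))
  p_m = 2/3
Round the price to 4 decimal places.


Answer: Price = V(0,0) = 7.5931

Derivation:
dt = T/N = 0.250000; dx = sigma*sqrt(3*dt) = 0.199186
u = exp(dx) = 1.220409; d = 1/u = 0.819398
p_u = 0.159481, p_m = 0.666667, p_d = 0.173852
Discount per step: exp(-r*dt) = 0.996257
Stock lattice S(k, j) with j the centered position index:
  k=0: S(0,+0) = 51.5900
  k=1: S(1,-1) = 42.2727; S(1,+0) = 51.5900; S(1,+1) = 62.9609
  k=2: S(2,-2) = 34.6382; S(2,-1) = 42.2727; S(2,+0) = 51.5900; S(2,+1) = 62.9609; S(2,+2) = 76.8380
Terminal payoffs V(N, j) = max(S_T - K, 0):
  V(2,-2) = 0.000000; V(2,-1) = 0.000000; V(2,+0) = 6.220000; V(2,+1) = 17.590887; V(2,+2) = 31.468018
Backward induction: V(k, j) = exp(-r*dt) * [p_u * V(k+1, j+1) + p_m * V(k+1, j) + p_d * V(k+1, j-1)]
  V(1,-1) = exp(-r*dt) * [p_u*6.220000 + p_m*0.000000 + p_d*0.000000] = 0.988260
  V(1,+0) = exp(-r*dt) * [p_u*17.590887 + p_m*6.220000 + p_d*0.000000] = 6.926060
  V(1,+1) = exp(-r*dt) * [p_u*31.468018 + p_m*17.590887 + p_d*6.220000] = 17.760448
  V(0,+0) = exp(-r*dt) * [p_u*17.760448 + p_m*6.926060 + p_d*0.988260] = 7.593114


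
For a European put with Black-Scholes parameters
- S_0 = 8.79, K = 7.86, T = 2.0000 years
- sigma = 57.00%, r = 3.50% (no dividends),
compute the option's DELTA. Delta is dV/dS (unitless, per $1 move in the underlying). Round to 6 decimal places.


Answer: Delta = -0.264800

Derivation:
d1 = 0.6286155780; d2 = -0.1774861526
phi(d1) = 0.3274181085; exp(-qT) = 1.0000000000; exp(-rT) = 0.9323938199
N(-d1) = 0.2648003796
Delta = -exp(-qT) * N(-d1) = -1.0000000000 * 0.2648003796 = -0.264800


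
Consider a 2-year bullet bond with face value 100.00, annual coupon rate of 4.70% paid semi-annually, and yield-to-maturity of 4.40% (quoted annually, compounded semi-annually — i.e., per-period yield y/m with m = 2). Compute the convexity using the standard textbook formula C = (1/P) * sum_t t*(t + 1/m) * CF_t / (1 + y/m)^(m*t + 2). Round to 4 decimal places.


Answer: Convexity = 4.5717

Derivation:
Coupon per period c = face * coupon_rate / m = 2.350000
Periods per year m = 2; per-period yield y/m = 0.022000
Number of cashflows N = 4
Cashflows (t years, CF_t, discount factor 1/(1+y/m)^(m*t), PV):
  t = 0.5000: CF_t = 2.350000, DF = 0.978474, PV = 2.299413
  t = 1.0000: CF_t = 2.350000, DF = 0.957411, PV = 2.249915
  t = 1.5000: CF_t = 2.350000, DF = 0.936801, PV = 2.201482
  t = 2.0000: CF_t = 102.350000, DF = 0.916635, PV = 93.817588
Price P = sum_t PV_t = 100.568398
Convexity numerator sum_t t*(t + 1/m) * CF_t / (1+y/m)^(m*t + 2):
  t = 0.5000: term = 1.100741
  t = 1.0000: term = 3.231138
  t = 1.5000: term = 6.323167
  t = 2.0000: term = 449.109743
Convexity = (1/P) * sum = 459.764789 / 100.568398 = 4.571663


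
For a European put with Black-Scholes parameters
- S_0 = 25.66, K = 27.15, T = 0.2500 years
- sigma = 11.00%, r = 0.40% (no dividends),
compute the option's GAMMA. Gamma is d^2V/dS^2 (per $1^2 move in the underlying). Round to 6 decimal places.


d1 = -0.9805670399; d2 = -1.0355670399
phi(d1) = 0.2466723372; exp(-qT) = 1.0000000000; exp(-rT) = 0.9990004998
Gamma = exp(-qT) * phi(d1) / (S * sigma * sqrt(T)) = 1.0000000000 * 0.2466723372 / (25.6600 * 0.1100 * 0.5000000000) = 0.174784

Answer: Gamma = 0.174784


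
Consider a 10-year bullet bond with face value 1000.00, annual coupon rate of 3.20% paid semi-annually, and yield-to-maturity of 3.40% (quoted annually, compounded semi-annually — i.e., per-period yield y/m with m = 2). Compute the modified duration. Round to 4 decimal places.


Answer: Modified duration = 8.4779

Derivation:
Coupon per period c = face * coupon_rate / m = 16.000000
Periods per year m = 2; per-period yield y/m = 0.017000
Number of cashflows N = 20
Cashflows (t years, CF_t, discount factor 1/(1+y/m)^(m*t), PV):
  t = 0.5000: CF_t = 16.000000, DF = 0.983284, PV = 15.732547
  t = 1.0000: CF_t = 16.000000, DF = 0.966848, PV = 15.469564
  t = 1.5000: CF_t = 16.000000, DF = 0.950686, PV = 15.210977
  t = 2.0000: CF_t = 16.000000, DF = 0.934795, PV = 14.956713
  t = 2.5000: CF_t = 16.000000, DF = 0.919169, PV = 14.706699
  t = 3.0000: CF_t = 16.000000, DF = 0.903804, PV = 14.460865
  t = 3.5000: CF_t = 16.000000, DF = 0.888696, PV = 14.219139
  t = 4.0000: CF_t = 16.000000, DF = 0.873841, PV = 13.981455
  t = 4.5000: CF_t = 16.000000, DF = 0.859234, PV = 13.747743
  t = 5.0000: CF_t = 16.000000, DF = 0.844871, PV = 13.517938
  t = 5.5000: CF_t = 16.000000, DF = 0.830748, PV = 13.291975
  t = 6.0000: CF_t = 16.000000, DF = 0.816862, PV = 13.069788
  t = 6.5000: CF_t = 16.000000, DF = 0.803207, PV = 12.851316
  t = 7.0000: CF_t = 16.000000, DF = 0.789781, PV = 12.636495
  t = 7.5000: CF_t = 16.000000, DF = 0.776579, PV = 12.425266
  t = 8.0000: CF_t = 16.000000, DF = 0.763598, PV = 12.217567
  t = 8.5000: CF_t = 16.000000, DF = 0.750834, PV = 12.013340
  t = 9.0000: CF_t = 16.000000, DF = 0.738283, PV = 11.812527
  t = 9.5000: CF_t = 16.000000, DF = 0.725942, PV = 11.615071
  t = 10.0000: CF_t = 1016.000000, DF = 0.713807, PV = 725.228144
Price P = sum_t PV_t = 983.165131
First compute Macaulay numerator sum_t t * PV_t:
  t * PV_t at t = 0.5000: 7.866273
  t * PV_t at t = 1.0000: 15.469564
  t * PV_t at t = 1.5000: 22.816466
  t * PV_t at t = 2.0000: 29.913427
  t * PV_t at t = 2.5000: 36.766749
  t * PV_t at t = 3.0000: 43.382594
  t * PV_t at t = 3.5000: 49.766988
  t * PV_t at t = 4.0000: 55.925819
  t * PV_t at t = 4.5000: 61.864844
  t * PV_t at t = 5.0000: 67.589690
  t * PV_t at t = 5.5000: 73.105860
  t * PV_t at t = 6.0000: 78.418729
  t * PV_t at t = 6.5000: 83.533552
  t * PV_t at t = 7.0000: 88.455467
  t * PV_t at t = 7.5000: 93.189494
  t * PV_t at t = 8.0000: 97.740537
  t * PV_t at t = 8.5000: 102.113393
  t * PV_t at t = 9.0000: 106.312747
  t * PV_t at t = 9.5000: 110.343177
  t * PV_t at t = 10.0000: 7252.281441
Macaulay duration D = 8476.856812 / 983.165131 = 8.622007
Modified duration = D / (1 + y/m) = 8.622007 / (1 + 0.017000) = 8.477883


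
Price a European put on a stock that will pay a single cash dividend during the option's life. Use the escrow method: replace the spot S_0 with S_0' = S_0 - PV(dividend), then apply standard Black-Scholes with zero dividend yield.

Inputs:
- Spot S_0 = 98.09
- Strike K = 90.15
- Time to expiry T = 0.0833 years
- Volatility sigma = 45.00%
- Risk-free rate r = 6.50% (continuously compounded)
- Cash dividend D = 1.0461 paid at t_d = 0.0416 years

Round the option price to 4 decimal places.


Answer: Price = 2.0106

Derivation:
PV(D) = D * exp(-r * t_d) = 1.0461 * 0.99729965 = 1.04327517
S_0' = S_0 - PV(D) = 98.0900 - 1.04327517 = 97.04672483
d1 = (ln(S_0'/K) + (r + sigma^2/2)*T) / (sigma*sqrt(T)) = 0.67422007
d2 = d1 - sigma*sqrt(T) = 0.54434224
exp(-rT) = 0.99460013
N(-d1) = 0.25008571; N(-d2) = 0.29310299
P = K * exp(-rT) * N(-d2) - S_0' * N(-d1) = 90.1500 * 0.99460013 * 0.29310299 - 97.04672483 * 0.25008571 = 2.0106
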